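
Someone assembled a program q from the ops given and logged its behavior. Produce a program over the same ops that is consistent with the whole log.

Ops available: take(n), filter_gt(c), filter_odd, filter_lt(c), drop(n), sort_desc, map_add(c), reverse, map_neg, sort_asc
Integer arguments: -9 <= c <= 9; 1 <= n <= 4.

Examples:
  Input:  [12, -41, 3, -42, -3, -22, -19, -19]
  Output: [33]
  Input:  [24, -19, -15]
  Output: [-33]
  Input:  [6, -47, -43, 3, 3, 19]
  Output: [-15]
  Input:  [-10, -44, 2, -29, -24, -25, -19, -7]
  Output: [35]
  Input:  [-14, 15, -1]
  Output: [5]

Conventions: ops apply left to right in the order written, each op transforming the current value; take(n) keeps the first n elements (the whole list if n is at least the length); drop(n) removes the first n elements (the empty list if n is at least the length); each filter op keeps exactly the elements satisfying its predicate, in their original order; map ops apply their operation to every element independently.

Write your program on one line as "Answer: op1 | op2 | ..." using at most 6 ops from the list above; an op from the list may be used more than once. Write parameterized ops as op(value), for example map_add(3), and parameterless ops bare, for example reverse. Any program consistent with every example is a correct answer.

map_add(9) | map_neg | filter_odd | sort_desc | take(1)

Check, running the answer program on each example:
  [12, -41, 3, -42, -3, -22, -19, -19] -> [21, -32, 12, -33, 6, -13, -10, -10] -> [-21, 32, -12, 33, -6, 13, 10, 10] -> [-21, 33, 13] -> [33, 13, -21] -> [33]
  [24, -19, -15] -> [33, -10, -6] -> [-33, 10, 6] -> [-33] -> [-33] -> [-33]
  [6, -47, -43, 3, 3, 19] -> [15, -38, -34, 12, 12, 28] -> [-15, 38, 34, -12, -12, -28] -> [-15] -> [-15] -> [-15]
  [-10, -44, 2, -29, -24, -25, -19, -7] -> [-1, -35, 11, -20, -15, -16, -10, 2] -> [1, 35, -11, 20, 15, 16, 10, -2] -> [1, 35, -11, 15] -> [35, 15, 1, -11] -> [35]
  [-14, 15, -1] -> [-5, 24, 8] -> [5, -24, -8] -> [5] -> [5] -> [5]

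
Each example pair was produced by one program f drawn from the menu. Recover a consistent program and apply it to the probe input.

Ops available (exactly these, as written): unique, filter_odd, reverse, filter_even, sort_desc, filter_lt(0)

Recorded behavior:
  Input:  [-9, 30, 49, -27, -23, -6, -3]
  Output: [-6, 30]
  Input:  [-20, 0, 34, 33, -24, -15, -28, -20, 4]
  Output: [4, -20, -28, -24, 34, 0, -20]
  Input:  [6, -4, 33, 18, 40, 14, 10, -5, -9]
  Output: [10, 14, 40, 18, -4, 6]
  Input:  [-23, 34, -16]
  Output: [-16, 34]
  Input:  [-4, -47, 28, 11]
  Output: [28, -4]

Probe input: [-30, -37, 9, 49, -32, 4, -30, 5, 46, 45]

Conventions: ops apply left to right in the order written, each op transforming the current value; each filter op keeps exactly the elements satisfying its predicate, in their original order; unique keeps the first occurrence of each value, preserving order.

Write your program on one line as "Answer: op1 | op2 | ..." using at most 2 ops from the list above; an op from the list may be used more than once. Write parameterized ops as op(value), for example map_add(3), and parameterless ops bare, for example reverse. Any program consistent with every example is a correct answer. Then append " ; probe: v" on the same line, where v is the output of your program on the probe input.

filter_even | reverse ; probe: [46, -30, 4, -32, -30]

Check, running the answer program on each example:
  [-9, 30, 49, -27, -23, -6, -3] -> [30, -6] -> [-6, 30]
  [-20, 0, 34, 33, -24, -15, -28, -20, 4] -> [-20, 0, 34, -24, -28, -20, 4] -> [4, -20, -28, -24, 34, 0, -20]
  [6, -4, 33, 18, 40, 14, 10, -5, -9] -> [6, -4, 18, 40, 14, 10] -> [10, 14, 40, 18, -4, 6]
  [-23, 34, -16] -> [34, -16] -> [-16, 34]
  [-4, -47, 28, 11] -> [-4, 28] -> [28, -4]
  probe: [-30, -37, 9, 49, -32, 4, -30, 5, 46, 45] -> [-30, -32, 4, -30, 46] -> [46, -30, 4, -32, -30]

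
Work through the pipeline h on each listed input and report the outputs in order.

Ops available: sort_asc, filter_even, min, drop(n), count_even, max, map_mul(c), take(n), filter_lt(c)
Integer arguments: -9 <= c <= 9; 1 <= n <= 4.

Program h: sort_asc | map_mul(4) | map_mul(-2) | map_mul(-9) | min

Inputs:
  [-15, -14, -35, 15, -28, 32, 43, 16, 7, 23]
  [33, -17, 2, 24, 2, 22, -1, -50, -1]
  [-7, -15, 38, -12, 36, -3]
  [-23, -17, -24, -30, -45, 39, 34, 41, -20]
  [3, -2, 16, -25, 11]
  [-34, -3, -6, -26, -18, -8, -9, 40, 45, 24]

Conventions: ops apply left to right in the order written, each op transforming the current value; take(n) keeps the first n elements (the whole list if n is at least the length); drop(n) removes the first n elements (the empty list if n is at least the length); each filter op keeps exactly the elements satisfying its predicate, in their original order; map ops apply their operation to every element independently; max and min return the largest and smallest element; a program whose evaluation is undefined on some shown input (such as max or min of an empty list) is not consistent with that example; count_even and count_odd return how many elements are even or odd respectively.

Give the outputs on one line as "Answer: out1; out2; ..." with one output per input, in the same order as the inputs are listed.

Execution, op by op:
  [-15, -14, -35, 15, -28, 32, 43, 16, 7, 23] -> [-35, -28, -15, -14, 7, 15, 16, 23, 32, 43] -> [-140, -112, -60, -56, 28, 60, 64, 92, 128, 172] -> [280, 224, 120, 112, -56, -120, -128, -184, -256, -344] -> [-2520, -2016, -1080, -1008, 504, 1080, 1152, 1656, 2304, 3096] -> -2520
  [33, -17, 2, 24, 2, 22, -1, -50, -1] -> [-50, -17, -1, -1, 2, 2, 22, 24, 33] -> [-200, -68, -4, -4, 8, 8, 88, 96, 132] -> [400, 136, 8, 8, -16, -16, -176, -192, -264] -> [-3600, -1224, -72, -72, 144, 144, 1584, 1728, 2376] -> -3600
  [-7, -15, 38, -12, 36, -3] -> [-15, -12, -7, -3, 36, 38] -> [-60, -48, -28, -12, 144, 152] -> [120, 96, 56, 24, -288, -304] -> [-1080, -864, -504, -216, 2592, 2736] -> -1080
  [-23, -17, -24, -30, -45, 39, 34, 41, -20] -> [-45, -30, -24, -23, -20, -17, 34, 39, 41] -> [-180, -120, -96, -92, -80, -68, 136, 156, 164] -> [360, 240, 192, 184, 160, 136, -272, -312, -328] -> [-3240, -2160, -1728, -1656, -1440, -1224, 2448, 2808, 2952] -> -3240
  [3, -2, 16, -25, 11] -> [-25, -2, 3, 11, 16] -> [-100, -8, 12, 44, 64] -> [200, 16, -24, -88, -128] -> [-1800, -144, 216, 792, 1152] -> -1800
  [-34, -3, -6, -26, -18, -8, -9, 40, 45, 24] -> [-34, -26, -18, -9, -8, -6, -3, 24, 40, 45] -> [-136, -104, -72, -36, -32, -24, -12, 96, 160, 180] -> [272, 208, 144, 72, 64, 48, 24, -192, -320, -360] -> [-2448, -1872, -1296, -648, -576, -432, -216, 1728, 2880, 3240] -> -2448

-2520; -3600; -1080; -3240; -1800; -2448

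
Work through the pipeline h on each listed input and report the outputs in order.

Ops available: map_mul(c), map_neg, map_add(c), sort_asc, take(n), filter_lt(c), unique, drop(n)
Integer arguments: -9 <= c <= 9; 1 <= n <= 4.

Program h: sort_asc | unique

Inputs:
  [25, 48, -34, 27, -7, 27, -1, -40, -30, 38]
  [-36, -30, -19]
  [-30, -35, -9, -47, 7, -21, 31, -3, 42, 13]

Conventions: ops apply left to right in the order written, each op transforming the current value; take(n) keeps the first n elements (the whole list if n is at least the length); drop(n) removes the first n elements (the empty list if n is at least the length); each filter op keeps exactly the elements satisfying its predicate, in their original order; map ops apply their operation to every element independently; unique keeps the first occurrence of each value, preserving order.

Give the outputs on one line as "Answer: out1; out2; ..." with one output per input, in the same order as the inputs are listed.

Execution, op by op:
  [25, 48, -34, 27, -7, 27, -1, -40, -30, 38] -> [-40, -34, -30, -7, -1, 25, 27, 27, 38, 48] -> [-40, -34, -30, -7, -1, 25, 27, 38, 48]
  [-36, -30, -19] -> [-36, -30, -19] -> [-36, -30, -19]
  [-30, -35, -9, -47, 7, -21, 31, -3, 42, 13] -> [-47, -35, -30, -21, -9, -3, 7, 13, 31, 42] -> [-47, -35, -30, -21, -9, -3, 7, 13, 31, 42]

[-40, -34, -30, -7, -1, 25, 27, 38, 48]; [-36, -30, -19]; [-47, -35, -30, -21, -9, -3, 7, 13, 31, 42]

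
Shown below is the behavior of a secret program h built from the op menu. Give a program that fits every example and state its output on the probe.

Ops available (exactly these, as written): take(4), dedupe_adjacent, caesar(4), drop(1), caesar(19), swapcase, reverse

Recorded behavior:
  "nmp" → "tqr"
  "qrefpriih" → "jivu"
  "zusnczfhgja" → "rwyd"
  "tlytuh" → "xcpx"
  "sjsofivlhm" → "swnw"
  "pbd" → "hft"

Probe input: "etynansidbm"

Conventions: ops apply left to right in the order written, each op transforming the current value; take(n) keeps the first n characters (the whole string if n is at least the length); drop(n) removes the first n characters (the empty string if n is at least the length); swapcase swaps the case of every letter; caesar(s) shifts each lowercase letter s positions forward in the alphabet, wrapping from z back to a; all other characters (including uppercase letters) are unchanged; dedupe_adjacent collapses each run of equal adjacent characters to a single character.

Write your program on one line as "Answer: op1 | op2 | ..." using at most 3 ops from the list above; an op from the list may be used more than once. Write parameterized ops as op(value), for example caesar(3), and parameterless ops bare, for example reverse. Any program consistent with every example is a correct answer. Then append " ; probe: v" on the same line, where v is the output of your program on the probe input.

take(4) | reverse | caesar(4) ; probe: "rcxi"

Check, running the answer program on each example:
  "nmp" -> "nmp" -> "pmn" -> "tqr"
  "qrefpriih" -> "qref" -> "ferq" -> "jivu"
  "zusnczfhgja" -> "zusn" -> "nsuz" -> "rwyd"
  "tlytuh" -> "tlyt" -> "tylt" -> "xcpx"
  "sjsofivlhm" -> "sjso" -> "osjs" -> "swnw"
  "pbd" -> "pbd" -> "dbp" -> "hft"
  probe: "etynansidbm" -> "etyn" -> "nyte" -> "rcxi"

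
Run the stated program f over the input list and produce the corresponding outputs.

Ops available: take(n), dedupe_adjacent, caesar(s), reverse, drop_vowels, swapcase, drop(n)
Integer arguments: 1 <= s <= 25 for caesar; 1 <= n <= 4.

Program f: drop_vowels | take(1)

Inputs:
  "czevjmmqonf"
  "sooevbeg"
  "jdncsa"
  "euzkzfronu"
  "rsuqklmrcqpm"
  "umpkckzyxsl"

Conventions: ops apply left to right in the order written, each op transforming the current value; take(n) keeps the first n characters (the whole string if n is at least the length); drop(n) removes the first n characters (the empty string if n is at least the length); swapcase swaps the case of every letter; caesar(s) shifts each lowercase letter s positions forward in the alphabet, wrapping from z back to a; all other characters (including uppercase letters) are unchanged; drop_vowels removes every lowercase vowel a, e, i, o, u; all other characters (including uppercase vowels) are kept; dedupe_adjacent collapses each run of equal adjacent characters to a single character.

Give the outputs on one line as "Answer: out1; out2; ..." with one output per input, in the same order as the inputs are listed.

Execution, op by op:
  "czevjmmqonf" -> "czvjmmqnf" -> "c"
  "sooevbeg" -> "svbg" -> "s"
  "jdncsa" -> "jdncs" -> "j"
  "euzkzfronu" -> "zkzfrn" -> "z"
  "rsuqklmrcqpm" -> "rsqklmrcqpm" -> "r"
  "umpkckzyxsl" -> "mpkckzyxsl" -> "m"

"c"; "s"; "j"; "z"; "r"; "m"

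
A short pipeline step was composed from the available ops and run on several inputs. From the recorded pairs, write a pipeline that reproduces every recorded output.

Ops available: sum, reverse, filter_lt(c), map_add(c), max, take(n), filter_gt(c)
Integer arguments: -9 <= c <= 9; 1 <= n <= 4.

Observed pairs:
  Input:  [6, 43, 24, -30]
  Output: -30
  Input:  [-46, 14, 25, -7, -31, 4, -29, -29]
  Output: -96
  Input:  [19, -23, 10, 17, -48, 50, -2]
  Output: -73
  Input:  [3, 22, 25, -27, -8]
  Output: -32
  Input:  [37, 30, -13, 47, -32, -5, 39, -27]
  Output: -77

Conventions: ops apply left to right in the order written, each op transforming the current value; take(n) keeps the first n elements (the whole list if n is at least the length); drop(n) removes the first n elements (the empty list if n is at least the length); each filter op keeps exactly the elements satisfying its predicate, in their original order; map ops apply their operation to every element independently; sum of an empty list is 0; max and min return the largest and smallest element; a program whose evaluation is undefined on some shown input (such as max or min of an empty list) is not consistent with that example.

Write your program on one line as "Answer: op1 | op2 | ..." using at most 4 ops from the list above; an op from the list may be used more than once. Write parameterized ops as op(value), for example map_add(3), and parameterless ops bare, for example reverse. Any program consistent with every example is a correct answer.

reverse | filter_lt(4) | take(4) | sum

Check, running the answer program on each example:
  [6, 43, 24, -30] -> [-30, 24, 43, 6] -> [-30] -> [-30] -> -30
  [-46, 14, 25, -7, -31, 4, -29, -29] -> [-29, -29, 4, -31, -7, 25, 14, -46] -> [-29, -29, -31, -7, -46] -> [-29, -29, -31, -7] -> -96
  [19, -23, 10, 17, -48, 50, -2] -> [-2, 50, -48, 17, 10, -23, 19] -> [-2, -48, -23] -> [-2, -48, -23] -> -73
  [3, 22, 25, -27, -8] -> [-8, -27, 25, 22, 3] -> [-8, -27, 3] -> [-8, -27, 3] -> -32
  [37, 30, -13, 47, -32, -5, 39, -27] -> [-27, 39, -5, -32, 47, -13, 30, 37] -> [-27, -5, -32, -13] -> [-27, -5, -32, -13] -> -77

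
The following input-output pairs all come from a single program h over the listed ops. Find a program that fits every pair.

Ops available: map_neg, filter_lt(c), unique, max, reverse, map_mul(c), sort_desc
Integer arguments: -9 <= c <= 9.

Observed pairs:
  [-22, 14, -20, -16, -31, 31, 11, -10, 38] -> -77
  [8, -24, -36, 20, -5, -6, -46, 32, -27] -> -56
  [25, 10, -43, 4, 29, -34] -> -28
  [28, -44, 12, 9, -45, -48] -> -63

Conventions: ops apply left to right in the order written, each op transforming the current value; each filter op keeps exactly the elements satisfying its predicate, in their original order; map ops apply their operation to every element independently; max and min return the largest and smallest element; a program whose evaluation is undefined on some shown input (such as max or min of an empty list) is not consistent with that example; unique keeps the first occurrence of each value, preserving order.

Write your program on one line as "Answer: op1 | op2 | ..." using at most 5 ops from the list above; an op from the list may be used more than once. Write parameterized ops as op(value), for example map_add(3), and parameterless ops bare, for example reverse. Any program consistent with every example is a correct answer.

map_mul(-7) | filter_lt(3) | sort_desc | reverse | max

Check, running the answer program on each example:
  [-22, 14, -20, -16, -31, 31, 11, -10, 38] -> [154, -98, 140, 112, 217, -217, -77, 70, -266] -> [-98, -217, -77, -266] -> [-77, -98, -217, -266] -> [-266, -217, -98, -77] -> -77
  [8, -24, -36, 20, -5, -6, -46, 32, -27] -> [-56, 168, 252, -140, 35, 42, 322, -224, 189] -> [-56, -140, -224] -> [-56, -140, -224] -> [-224, -140, -56] -> -56
  [25, 10, -43, 4, 29, -34] -> [-175, -70, 301, -28, -203, 238] -> [-175, -70, -28, -203] -> [-28, -70, -175, -203] -> [-203, -175, -70, -28] -> -28
  [28, -44, 12, 9, -45, -48] -> [-196, 308, -84, -63, 315, 336] -> [-196, -84, -63] -> [-63, -84, -196] -> [-196, -84, -63] -> -63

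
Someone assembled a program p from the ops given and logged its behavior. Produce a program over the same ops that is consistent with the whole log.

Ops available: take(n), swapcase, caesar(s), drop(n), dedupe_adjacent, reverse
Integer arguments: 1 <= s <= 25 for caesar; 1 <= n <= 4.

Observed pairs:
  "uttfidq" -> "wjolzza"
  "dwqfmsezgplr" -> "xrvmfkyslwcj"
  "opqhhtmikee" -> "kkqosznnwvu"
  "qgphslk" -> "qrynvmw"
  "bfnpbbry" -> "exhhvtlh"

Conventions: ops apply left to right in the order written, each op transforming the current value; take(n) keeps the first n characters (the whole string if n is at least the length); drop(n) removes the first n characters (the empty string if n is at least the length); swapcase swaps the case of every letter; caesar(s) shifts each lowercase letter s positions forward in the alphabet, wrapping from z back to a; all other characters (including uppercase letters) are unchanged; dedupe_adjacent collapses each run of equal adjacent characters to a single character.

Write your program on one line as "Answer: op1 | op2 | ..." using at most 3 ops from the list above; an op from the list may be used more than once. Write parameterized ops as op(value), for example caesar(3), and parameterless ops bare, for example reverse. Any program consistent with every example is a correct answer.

caesar(6) | reverse

Check, running the answer program on each example:
  "uttfidq" -> "azzlojw" -> "wjolzza"
  "dwqfmsezgplr" -> "jcwlsykfmvrx" -> "xrvmfkyslwcj"
  "opqhhtmikee" -> "uvwnnzsoqkk" -> "kkqosznnwvu"
  "qgphslk" -> "wmvnyrq" -> "qrynvmw"
  "bfnpbbry" -> "hltvhhxe" -> "exhhvtlh"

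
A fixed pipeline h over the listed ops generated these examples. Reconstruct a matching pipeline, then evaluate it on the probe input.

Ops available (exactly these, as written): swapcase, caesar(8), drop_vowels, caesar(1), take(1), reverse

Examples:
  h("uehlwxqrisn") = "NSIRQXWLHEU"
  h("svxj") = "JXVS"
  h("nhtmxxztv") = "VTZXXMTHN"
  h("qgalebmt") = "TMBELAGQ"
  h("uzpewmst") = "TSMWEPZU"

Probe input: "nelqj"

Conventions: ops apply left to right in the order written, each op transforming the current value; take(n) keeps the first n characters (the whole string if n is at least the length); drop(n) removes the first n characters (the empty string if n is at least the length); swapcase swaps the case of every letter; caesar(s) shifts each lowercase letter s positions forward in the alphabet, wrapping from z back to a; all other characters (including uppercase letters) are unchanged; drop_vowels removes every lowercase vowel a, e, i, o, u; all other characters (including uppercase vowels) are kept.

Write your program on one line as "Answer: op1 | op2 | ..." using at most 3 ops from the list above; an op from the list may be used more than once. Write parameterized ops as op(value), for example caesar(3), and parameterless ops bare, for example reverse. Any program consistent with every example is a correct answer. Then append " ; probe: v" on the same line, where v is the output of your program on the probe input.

swapcase | reverse ; probe: "JQLEN"

Check, running the answer program on each example:
  "uehlwxqrisn" -> "UEHLWXQRISN" -> "NSIRQXWLHEU"
  "svxj" -> "SVXJ" -> "JXVS"
  "nhtmxxztv" -> "NHTMXXZTV" -> "VTZXXMTHN"
  "qgalebmt" -> "QGALEBMT" -> "TMBELAGQ"
  "uzpewmst" -> "UZPEWMST" -> "TSMWEPZU"
  probe: "nelqj" -> "NELQJ" -> "JQLEN"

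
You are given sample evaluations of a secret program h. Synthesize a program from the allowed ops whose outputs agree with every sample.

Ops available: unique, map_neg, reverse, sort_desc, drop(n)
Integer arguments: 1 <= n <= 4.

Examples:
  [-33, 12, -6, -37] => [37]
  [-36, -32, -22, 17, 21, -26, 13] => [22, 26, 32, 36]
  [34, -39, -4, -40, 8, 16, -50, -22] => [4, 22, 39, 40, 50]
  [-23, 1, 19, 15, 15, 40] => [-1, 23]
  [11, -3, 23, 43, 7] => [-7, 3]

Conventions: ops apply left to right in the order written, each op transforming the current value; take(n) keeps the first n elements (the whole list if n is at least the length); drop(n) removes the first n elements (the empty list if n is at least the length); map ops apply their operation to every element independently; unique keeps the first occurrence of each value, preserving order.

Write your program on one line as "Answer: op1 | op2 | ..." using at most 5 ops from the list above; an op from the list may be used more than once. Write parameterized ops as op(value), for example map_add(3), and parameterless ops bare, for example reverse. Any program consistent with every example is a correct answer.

sort_desc | map_neg | unique | drop(3)

Check, running the answer program on each example:
  [-33, 12, -6, -37] -> [12, -6, -33, -37] -> [-12, 6, 33, 37] -> [-12, 6, 33, 37] -> [37]
  [-36, -32, -22, 17, 21, -26, 13] -> [21, 17, 13, -22, -26, -32, -36] -> [-21, -17, -13, 22, 26, 32, 36] -> [-21, -17, -13, 22, 26, 32, 36] -> [22, 26, 32, 36]
  [34, -39, -4, -40, 8, 16, -50, -22] -> [34, 16, 8, -4, -22, -39, -40, -50] -> [-34, -16, -8, 4, 22, 39, 40, 50] -> [-34, -16, -8, 4, 22, 39, 40, 50] -> [4, 22, 39, 40, 50]
  [-23, 1, 19, 15, 15, 40] -> [40, 19, 15, 15, 1, -23] -> [-40, -19, -15, -15, -1, 23] -> [-40, -19, -15, -1, 23] -> [-1, 23]
  [11, -3, 23, 43, 7] -> [43, 23, 11, 7, -3] -> [-43, -23, -11, -7, 3] -> [-43, -23, -11, -7, 3] -> [-7, 3]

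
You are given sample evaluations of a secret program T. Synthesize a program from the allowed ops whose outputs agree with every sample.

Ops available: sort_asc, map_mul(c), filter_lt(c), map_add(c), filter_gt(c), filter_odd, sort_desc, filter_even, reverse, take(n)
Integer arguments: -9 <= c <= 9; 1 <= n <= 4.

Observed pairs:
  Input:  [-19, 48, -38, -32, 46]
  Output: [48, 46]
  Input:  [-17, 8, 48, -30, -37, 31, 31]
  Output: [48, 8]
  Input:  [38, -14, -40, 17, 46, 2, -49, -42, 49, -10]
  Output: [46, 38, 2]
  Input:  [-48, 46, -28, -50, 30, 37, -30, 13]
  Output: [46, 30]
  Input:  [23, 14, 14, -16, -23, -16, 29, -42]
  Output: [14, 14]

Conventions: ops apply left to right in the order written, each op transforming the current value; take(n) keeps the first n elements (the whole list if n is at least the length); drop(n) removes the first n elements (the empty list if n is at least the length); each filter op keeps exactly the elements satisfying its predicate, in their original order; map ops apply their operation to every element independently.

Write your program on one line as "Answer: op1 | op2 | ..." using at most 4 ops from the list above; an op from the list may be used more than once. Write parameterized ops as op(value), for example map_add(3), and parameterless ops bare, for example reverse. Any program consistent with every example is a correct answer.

filter_gt(-9) | sort_desc | filter_even

Check, running the answer program on each example:
  [-19, 48, -38, -32, 46] -> [48, 46] -> [48, 46] -> [48, 46]
  [-17, 8, 48, -30, -37, 31, 31] -> [8, 48, 31, 31] -> [48, 31, 31, 8] -> [48, 8]
  [38, -14, -40, 17, 46, 2, -49, -42, 49, -10] -> [38, 17, 46, 2, 49] -> [49, 46, 38, 17, 2] -> [46, 38, 2]
  [-48, 46, -28, -50, 30, 37, -30, 13] -> [46, 30, 37, 13] -> [46, 37, 30, 13] -> [46, 30]
  [23, 14, 14, -16, -23, -16, 29, -42] -> [23, 14, 14, 29] -> [29, 23, 14, 14] -> [14, 14]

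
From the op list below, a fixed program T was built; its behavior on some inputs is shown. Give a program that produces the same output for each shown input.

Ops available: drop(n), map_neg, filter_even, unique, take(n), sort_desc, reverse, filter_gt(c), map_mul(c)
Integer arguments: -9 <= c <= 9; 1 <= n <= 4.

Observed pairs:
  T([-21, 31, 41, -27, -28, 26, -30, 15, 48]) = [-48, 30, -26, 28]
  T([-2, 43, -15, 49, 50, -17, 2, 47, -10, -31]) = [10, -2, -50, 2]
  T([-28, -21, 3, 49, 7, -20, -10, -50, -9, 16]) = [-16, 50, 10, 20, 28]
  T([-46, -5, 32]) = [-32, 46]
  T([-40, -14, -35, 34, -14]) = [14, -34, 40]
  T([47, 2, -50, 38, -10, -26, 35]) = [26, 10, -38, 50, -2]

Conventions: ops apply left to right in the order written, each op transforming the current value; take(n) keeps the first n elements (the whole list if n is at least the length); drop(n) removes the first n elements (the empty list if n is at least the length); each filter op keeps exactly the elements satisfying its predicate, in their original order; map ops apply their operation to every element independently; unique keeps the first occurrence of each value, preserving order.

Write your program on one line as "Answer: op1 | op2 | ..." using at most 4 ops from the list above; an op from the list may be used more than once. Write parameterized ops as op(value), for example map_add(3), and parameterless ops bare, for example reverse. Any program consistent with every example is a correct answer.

map_neg | reverse | unique | filter_even

Check, running the answer program on each example:
  [-21, 31, 41, -27, -28, 26, -30, 15, 48] -> [21, -31, -41, 27, 28, -26, 30, -15, -48] -> [-48, -15, 30, -26, 28, 27, -41, -31, 21] -> [-48, -15, 30, -26, 28, 27, -41, -31, 21] -> [-48, 30, -26, 28]
  [-2, 43, -15, 49, 50, -17, 2, 47, -10, -31] -> [2, -43, 15, -49, -50, 17, -2, -47, 10, 31] -> [31, 10, -47, -2, 17, -50, -49, 15, -43, 2] -> [31, 10, -47, -2, 17, -50, -49, 15, -43, 2] -> [10, -2, -50, 2]
  [-28, -21, 3, 49, 7, -20, -10, -50, -9, 16] -> [28, 21, -3, -49, -7, 20, 10, 50, 9, -16] -> [-16, 9, 50, 10, 20, -7, -49, -3, 21, 28] -> [-16, 9, 50, 10, 20, -7, -49, -3, 21, 28] -> [-16, 50, 10, 20, 28]
  [-46, -5, 32] -> [46, 5, -32] -> [-32, 5, 46] -> [-32, 5, 46] -> [-32, 46]
  [-40, -14, -35, 34, -14] -> [40, 14, 35, -34, 14] -> [14, -34, 35, 14, 40] -> [14, -34, 35, 40] -> [14, -34, 40]
  [47, 2, -50, 38, -10, -26, 35] -> [-47, -2, 50, -38, 10, 26, -35] -> [-35, 26, 10, -38, 50, -2, -47] -> [-35, 26, 10, -38, 50, -2, -47] -> [26, 10, -38, 50, -2]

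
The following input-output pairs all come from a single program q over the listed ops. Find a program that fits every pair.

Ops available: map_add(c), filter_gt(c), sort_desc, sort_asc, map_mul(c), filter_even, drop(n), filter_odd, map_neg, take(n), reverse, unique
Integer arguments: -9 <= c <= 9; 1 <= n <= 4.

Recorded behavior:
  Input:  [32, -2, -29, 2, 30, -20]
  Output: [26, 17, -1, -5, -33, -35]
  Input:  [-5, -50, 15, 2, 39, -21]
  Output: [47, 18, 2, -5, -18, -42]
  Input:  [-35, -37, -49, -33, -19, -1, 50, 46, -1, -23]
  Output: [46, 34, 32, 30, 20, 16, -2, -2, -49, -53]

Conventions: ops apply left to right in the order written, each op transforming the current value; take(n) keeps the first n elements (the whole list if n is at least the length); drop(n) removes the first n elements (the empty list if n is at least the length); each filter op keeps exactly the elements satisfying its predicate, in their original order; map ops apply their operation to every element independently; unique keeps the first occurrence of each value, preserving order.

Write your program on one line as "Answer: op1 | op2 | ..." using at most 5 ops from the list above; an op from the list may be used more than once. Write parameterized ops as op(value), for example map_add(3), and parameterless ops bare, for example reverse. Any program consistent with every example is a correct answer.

sort_desc | map_neg | map_add(-3) | reverse

Check, running the answer program on each example:
  [32, -2, -29, 2, 30, -20] -> [32, 30, 2, -2, -20, -29] -> [-32, -30, -2, 2, 20, 29] -> [-35, -33, -5, -1, 17, 26] -> [26, 17, -1, -5, -33, -35]
  [-5, -50, 15, 2, 39, -21] -> [39, 15, 2, -5, -21, -50] -> [-39, -15, -2, 5, 21, 50] -> [-42, -18, -5, 2, 18, 47] -> [47, 18, 2, -5, -18, -42]
  [-35, -37, -49, -33, -19, -1, 50, 46, -1, -23] -> [50, 46, -1, -1, -19, -23, -33, -35, -37, -49] -> [-50, -46, 1, 1, 19, 23, 33, 35, 37, 49] -> [-53, -49, -2, -2, 16, 20, 30, 32, 34, 46] -> [46, 34, 32, 30, 20, 16, -2, -2, -49, -53]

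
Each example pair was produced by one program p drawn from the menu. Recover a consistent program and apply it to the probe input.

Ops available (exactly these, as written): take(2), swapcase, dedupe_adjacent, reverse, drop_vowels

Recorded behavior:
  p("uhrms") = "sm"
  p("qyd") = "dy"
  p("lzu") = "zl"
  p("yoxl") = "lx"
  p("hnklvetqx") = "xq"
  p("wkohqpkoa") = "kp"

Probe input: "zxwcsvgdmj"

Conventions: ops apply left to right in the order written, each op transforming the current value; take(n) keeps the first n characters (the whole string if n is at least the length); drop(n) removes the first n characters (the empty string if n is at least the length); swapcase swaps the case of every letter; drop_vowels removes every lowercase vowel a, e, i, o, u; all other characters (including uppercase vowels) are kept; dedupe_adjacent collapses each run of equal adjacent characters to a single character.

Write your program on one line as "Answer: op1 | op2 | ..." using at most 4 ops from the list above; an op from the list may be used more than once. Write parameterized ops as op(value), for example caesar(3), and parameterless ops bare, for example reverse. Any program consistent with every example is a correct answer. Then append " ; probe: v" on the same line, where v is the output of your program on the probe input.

reverse | drop_vowels | take(2) ; probe: "jm"

Check, running the answer program on each example:
  "uhrms" -> "smrhu" -> "smrh" -> "sm"
  "qyd" -> "dyq" -> "dyq" -> "dy"
  "lzu" -> "uzl" -> "zl" -> "zl"
  "yoxl" -> "lxoy" -> "lxy" -> "lx"
  "hnklvetqx" -> "xqtevlknh" -> "xqtvlknh" -> "xq"
  "wkohqpkoa" -> "aokpqhokw" -> "kpqhkw" -> "kp"
  probe: "zxwcsvgdmj" -> "jmdgvscwxz" -> "jmdgvscwxz" -> "jm"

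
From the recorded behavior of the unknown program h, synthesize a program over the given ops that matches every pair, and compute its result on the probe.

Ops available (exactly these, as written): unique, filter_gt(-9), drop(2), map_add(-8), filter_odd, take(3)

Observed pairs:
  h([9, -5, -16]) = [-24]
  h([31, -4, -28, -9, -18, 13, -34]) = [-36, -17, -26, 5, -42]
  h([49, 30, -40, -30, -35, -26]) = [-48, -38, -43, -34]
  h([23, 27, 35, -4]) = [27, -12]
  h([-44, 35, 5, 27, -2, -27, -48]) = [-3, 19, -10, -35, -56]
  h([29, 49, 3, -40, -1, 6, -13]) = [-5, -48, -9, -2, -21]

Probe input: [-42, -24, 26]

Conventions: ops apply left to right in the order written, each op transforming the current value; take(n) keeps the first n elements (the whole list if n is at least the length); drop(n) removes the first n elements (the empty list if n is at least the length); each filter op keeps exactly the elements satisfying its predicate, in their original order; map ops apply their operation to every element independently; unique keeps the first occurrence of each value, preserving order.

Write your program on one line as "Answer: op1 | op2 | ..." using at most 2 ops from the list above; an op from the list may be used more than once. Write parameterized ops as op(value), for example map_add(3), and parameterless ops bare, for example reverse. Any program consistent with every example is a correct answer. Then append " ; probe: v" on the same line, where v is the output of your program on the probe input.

drop(2) | map_add(-8) ; probe: [18]

Check, running the answer program on each example:
  [9, -5, -16] -> [-16] -> [-24]
  [31, -4, -28, -9, -18, 13, -34] -> [-28, -9, -18, 13, -34] -> [-36, -17, -26, 5, -42]
  [49, 30, -40, -30, -35, -26] -> [-40, -30, -35, -26] -> [-48, -38, -43, -34]
  [23, 27, 35, -4] -> [35, -4] -> [27, -12]
  [-44, 35, 5, 27, -2, -27, -48] -> [5, 27, -2, -27, -48] -> [-3, 19, -10, -35, -56]
  [29, 49, 3, -40, -1, 6, -13] -> [3, -40, -1, 6, -13] -> [-5, -48, -9, -2, -21]
  probe: [-42, -24, 26] -> [26] -> [18]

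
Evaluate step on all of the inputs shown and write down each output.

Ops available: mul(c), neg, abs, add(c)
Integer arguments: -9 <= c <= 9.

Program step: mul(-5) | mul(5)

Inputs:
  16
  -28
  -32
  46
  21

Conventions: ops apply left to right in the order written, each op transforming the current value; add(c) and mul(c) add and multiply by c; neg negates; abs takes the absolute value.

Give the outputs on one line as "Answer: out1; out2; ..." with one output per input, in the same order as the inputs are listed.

-400; 700; 800; -1150; -525

Execution, op by op:
  16 -> -80 -> -400
  -28 -> 140 -> 700
  -32 -> 160 -> 800
  46 -> -230 -> -1150
  21 -> -105 -> -525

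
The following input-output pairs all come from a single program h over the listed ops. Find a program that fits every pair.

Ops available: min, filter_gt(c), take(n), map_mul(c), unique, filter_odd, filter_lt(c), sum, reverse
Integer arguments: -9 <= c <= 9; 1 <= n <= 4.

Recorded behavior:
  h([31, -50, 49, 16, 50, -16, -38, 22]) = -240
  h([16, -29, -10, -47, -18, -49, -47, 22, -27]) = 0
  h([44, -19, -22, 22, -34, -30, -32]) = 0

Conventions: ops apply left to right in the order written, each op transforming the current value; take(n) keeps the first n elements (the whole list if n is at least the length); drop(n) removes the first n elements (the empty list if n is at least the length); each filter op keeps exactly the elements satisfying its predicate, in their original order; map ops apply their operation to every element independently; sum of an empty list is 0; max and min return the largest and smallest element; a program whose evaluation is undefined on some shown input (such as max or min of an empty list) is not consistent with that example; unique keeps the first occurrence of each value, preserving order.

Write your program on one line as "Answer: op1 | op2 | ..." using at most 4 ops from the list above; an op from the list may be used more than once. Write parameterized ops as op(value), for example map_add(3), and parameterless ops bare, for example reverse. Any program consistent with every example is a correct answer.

map_mul(-3) | filter_lt(-2) | filter_odd | sum

Check, running the answer program on each example:
  [31, -50, 49, 16, 50, -16, -38, 22] -> [-93, 150, -147, -48, -150, 48, 114, -66] -> [-93, -147, -48, -150, -66] -> [-93, -147] -> -240
  [16, -29, -10, -47, -18, -49, -47, 22, -27] -> [-48, 87, 30, 141, 54, 147, 141, -66, 81] -> [-48, -66] -> [] -> 0
  [44, -19, -22, 22, -34, -30, -32] -> [-132, 57, 66, -66, 102, 90, 96] -> [-132, -66] -> [] -> 0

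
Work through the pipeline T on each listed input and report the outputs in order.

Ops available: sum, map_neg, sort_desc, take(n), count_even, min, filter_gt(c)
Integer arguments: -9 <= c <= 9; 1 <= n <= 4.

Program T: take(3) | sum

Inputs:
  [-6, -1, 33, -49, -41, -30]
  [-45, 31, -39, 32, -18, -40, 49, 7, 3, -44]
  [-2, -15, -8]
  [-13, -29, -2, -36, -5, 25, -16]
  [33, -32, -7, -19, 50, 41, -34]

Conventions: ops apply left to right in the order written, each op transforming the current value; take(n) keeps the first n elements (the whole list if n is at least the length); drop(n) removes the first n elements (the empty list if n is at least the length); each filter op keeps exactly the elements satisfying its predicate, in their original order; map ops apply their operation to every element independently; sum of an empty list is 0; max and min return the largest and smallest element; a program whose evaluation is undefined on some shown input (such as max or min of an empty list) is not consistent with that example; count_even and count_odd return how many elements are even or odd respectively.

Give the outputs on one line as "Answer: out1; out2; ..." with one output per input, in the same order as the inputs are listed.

26; -53; -25; -44; -6

Execution, op by op:
  [-6, -1, 33, -49, -41, -30] -> [-6, -1, 33] -> 26
  [-45, 31, -39, 32, -18, -40, 49, 7, 3, -44] -> [-45, 31, -39] -> -53
  [-2, -15, -8] -> [-2, -15, -8] -> -25
  [-13, -29, -2, -36, -5, 25, -16] -> [-13, -29, -2] -> -44
  [33, -32, -7, -19, 50, 41, -34] -> [33, -32, -7] -> -6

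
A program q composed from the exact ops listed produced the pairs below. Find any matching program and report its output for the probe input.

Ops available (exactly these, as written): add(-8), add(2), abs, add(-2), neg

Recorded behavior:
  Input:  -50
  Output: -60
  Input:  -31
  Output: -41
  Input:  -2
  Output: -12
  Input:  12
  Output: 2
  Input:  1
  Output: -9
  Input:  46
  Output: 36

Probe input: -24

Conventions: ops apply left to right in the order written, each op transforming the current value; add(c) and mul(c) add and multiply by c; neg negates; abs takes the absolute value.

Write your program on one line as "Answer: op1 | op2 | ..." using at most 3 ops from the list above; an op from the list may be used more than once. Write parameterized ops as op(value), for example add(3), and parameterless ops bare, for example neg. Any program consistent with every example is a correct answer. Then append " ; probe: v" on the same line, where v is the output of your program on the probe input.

add(-2) | add(-8) ; probe: -34

Check, running the answer program on each example:
  -50 -> -52 -> -60
  -31 -> -33 -> -41
  -2 -> -4 -> -12
  12 -> 10 -> 2
  1 -> -1 -> -9
  46 -> 44 -> 36
  probe: -24 -> -26 -> -34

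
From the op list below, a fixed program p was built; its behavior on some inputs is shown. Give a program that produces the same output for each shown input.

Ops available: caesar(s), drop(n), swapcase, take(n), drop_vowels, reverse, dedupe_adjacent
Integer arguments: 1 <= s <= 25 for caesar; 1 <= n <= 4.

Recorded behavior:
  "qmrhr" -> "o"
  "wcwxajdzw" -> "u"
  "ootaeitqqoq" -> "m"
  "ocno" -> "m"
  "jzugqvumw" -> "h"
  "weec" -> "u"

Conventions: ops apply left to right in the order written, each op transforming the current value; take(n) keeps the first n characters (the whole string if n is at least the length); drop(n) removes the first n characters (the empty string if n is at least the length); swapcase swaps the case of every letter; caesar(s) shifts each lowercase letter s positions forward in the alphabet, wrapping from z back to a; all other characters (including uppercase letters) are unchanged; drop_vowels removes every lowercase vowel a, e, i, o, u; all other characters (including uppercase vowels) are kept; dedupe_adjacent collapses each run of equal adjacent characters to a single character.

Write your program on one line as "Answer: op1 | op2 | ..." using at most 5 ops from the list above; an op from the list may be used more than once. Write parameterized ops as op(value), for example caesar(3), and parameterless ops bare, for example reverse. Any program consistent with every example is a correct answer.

dedupe_adjacent | take(2) | take(1) | caesar(7) | caesar(17)

Check, running the answer program on each example:
  "qmrhr" -> "qmrhr" -> "qm" -> "q" -> "x" -> "o"
  "wcwxajdzw" -> "wcwxajdzw" -> "wc" -> "w" -> "d" -> "u"
  "ootaeitqqoq" -> "otaeitqoq" -> "ot" -> "o" -> "v" -> "m"
  "ocno" -> "ocno" -> "oc" -> "o" -> "v" -> "m"
  "jzugqvumw" -> "jzugqvumw" -> "jz" -> "j" -> "q" -> "h"
  "weec" -> "wec" -> "we" -> "w" -> "d" -> "u"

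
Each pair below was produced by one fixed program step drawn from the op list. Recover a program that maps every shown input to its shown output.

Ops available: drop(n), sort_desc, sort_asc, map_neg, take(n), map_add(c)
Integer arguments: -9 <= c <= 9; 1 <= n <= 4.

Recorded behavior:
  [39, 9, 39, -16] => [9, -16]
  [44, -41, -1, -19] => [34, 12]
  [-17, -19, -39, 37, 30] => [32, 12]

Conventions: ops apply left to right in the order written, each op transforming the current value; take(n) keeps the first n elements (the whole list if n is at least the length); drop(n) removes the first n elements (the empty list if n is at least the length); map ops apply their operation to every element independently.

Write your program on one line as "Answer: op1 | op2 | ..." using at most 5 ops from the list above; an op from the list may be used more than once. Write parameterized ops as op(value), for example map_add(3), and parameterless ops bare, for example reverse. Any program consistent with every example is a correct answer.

map_add(7) | map_neg | sort_asc | sort_desc | take(2)

Check, running the answer program on each example:
  [39, 9, 39, -16] -> [46, 16, 46, -9] -> [-46, -16, -46, 9] -> [-46, -46, -16, 9] -> [9, -16, -46, -46] -> [9, -16]
  [44, -41, -1, -19] -> [51, -34, 6, -12] -> [-51, 34, -6, 12] -> [-51, -6, 12, 34] -> [34, 12, -6, -51] -> [34, 12]
  [-17, -19, -39, 37, 30] -> [-10, -12, -32, 44, 37] -> [10, 12, 32, -44, -37] -> [-44, -37, 10, 12, 32] -> [32, 12, 10, -37, -44] -> [32, 12]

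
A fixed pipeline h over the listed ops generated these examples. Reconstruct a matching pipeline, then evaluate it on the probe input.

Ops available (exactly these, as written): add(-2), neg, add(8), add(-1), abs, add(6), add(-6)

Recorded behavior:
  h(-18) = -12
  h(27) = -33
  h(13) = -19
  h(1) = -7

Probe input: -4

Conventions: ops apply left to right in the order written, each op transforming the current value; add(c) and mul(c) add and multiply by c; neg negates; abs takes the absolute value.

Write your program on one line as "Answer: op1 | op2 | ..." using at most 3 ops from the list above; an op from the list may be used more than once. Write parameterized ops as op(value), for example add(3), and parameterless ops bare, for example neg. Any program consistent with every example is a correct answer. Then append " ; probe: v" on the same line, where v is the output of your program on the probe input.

add(6) | abs | neg ; probe: -2

Check, running the answer program on each example:
  -18 -> -12 -> 12 -> -12
  27 -> 33 -> 33 -> -33
  13 -> 19 -> 19 -> -19
  1 -> 7 -> 7 -> -7
  probe: -4 -> 2 -> 2 -> -2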